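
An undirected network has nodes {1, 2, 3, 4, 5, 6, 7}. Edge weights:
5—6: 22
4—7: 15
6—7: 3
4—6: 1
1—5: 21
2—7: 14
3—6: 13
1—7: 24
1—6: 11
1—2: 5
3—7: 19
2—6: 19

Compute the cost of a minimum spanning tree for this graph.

54

Prim's algorithm from 3:
Step 1: frontier [3—6 13, 3—7 19] → take 3—6 (13); add 6.
Step 2: frontier [3—7 19, 4—6 1, 6—7 3, 1—6 11, 2—6 19, 5—6 22] → take 4—6 (1); add 4.
Step 3: frontier [3—7 19, 4—7 15, 6—7 3, 1—6 11, 2—6 19, 5—6 22] → take 6—7 (3); add 7.
Step 4: frontier [1—6 11, 2—6 19, 5—6 22, 2—7 14, 1—7 24] → take 1—6 (11); add 1.
Step 5: frontier [1—2 5, 1—5 21, 2—6 19, 5—6 22, 2—7 14] → take 1—2 (5); add 2.
Step 6: frontier [1—5 21, 5—6 22] → take 1—5 (21); add 5.
MST edges: 3—6, 4—6, 6—7, 1—6, 1—2, 1—5; total weight 13+1+3+11+5+21 = 54.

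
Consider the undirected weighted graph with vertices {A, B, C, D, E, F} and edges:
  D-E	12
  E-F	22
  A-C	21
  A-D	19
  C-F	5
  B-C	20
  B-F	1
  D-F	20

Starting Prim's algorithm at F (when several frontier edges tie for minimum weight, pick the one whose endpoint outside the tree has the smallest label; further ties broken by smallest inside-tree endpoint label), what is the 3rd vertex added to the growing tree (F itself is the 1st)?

Prim's algorithm from F:
Step 1: frontier [B-F 1, C-F 5, D-F 20, E-F 22] → take B-F (1); add B.
Step 2: frontier [B-C 20, C-F 5, D-F 20, E-F 22] → take C-F (5); add C.
Step 3: frontier [A-C 21, D-F 20, E-F 22] → take D-F (20); add D.
Step 4: frontier [A-C 21, D-E 12, A-D 19, E-F 22] → take D-E (12); add E.
Step 5: frontier [A-C 21, A-D 19] → take A-D (19); add A.
Vertex order: F, B, C, D, E, A. The 3rd vertex is C.

C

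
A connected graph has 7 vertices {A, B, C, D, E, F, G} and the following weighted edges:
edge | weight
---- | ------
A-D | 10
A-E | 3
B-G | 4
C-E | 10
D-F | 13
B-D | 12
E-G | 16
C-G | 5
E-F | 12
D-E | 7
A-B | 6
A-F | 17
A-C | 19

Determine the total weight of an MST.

Prim's algorithm from G:
Step 1: frontier [B-G 4, C-G 5, E-G 16] → take B-G (4); add B.
Step 2: frontier [A-B 6, B-D 12, C-G 5, E-G 16] → take C-G (5); add C.
Step 3: frontier [A-B 6, B-D 12, C-E 10, A-C 19, E-G 16] → take A-B (6); add A.
Step 4: frontier [A-E 3, A-D 10, A-F 17, B-D 12, C-E 10, E-G 16] → take A-E (3); add E.
Step 5: frontier [A-D 10, A-F 17, B-D 12, D-E 7, E-F 12] → take D-E (7); add D.
Step 6: frontier [A-F 17, D-F 13, E-F 12] → take E-F (12); add F.
MST edges: B-G, C-G, A-B, A-E, D-E, E-F; total weight 4+5+6+3+7+12 = 37.

37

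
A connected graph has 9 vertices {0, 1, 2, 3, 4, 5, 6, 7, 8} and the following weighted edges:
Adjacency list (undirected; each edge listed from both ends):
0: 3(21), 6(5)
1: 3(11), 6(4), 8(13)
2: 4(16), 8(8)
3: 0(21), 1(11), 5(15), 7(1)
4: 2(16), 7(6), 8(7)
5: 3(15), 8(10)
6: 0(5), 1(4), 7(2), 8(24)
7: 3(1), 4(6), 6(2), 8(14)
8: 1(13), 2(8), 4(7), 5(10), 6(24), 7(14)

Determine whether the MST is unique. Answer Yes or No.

Kruskal's algorithm — process edges by increasing weight (ties by edge label):
3-7 (1): add — endpoints in different components.
6-7 (2): add — endpoints in different components.
1-6 (4): add — endpoints in different components.
0-6 (5): add — endpoints in different components.
4-7 (6): add — endpoints in different components.
4-8 (7): add — endpoints in different components.
2-8 (8): add — endpoints in different components.
5-8 (10): add — endpoints in different components.
Every non-tree edge has weight strictly greater than the heaviest edge on the tree path between its endpoints, so the MST is unique.

Yes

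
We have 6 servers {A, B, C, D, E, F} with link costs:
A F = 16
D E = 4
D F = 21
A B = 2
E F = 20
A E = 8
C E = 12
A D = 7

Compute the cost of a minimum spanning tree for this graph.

41

Prim's algorithm from A:
Step 1: frontier [A B 2, A D 7, A E 8, A F 16] → take A B (2); add B.
Step 2: frontier [A D 7, A E 8, A F 16] → take A D (7); add D.
Step 3: frontier [A E 8, A F 16, D E 4, D F 21] → take D E (4); add E.
Step 4: frontier [A F 16, D F 21, C E 12, E F 20] → take C E (12); add C.
Step 5: frontier [A F 16, D F 21, E F 20] → take A F (16); add F.
MST edges: A B, A D, D E, C E, A F; total weight 2+7+4+12+16 = 41.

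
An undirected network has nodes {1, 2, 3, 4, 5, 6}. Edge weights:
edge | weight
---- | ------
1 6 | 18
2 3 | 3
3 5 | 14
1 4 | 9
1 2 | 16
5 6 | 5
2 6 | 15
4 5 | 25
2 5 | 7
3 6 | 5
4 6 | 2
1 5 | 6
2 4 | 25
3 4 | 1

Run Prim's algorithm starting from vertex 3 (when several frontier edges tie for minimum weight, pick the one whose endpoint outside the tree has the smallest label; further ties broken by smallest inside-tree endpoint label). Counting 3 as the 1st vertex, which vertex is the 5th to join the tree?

Prim, starting at 3.
Step 1: frontier [3 4 1, 2 3 3, 3 6 5, 3 5 14] → take 3 4 (1); add 4.
Step 2: frontier [2 3 3, 3 6 5, 3 5 14, 4 6 2, 1 4 9, 2 4 25, 4 5 25] → take 4 6 (2); add 6.
Step 3: frontier [2 3 3, 3 5 14, 1 4 9, 2 4 25, 4 5 25, 5 6 5, 2 6 15, 1 6 18] → take 2 3 (3); add 2.
Step 4: frontier [2 5 7, 1 2 16, 3 5 14, 1 4 9, 4 5 25, 5 6 5, 1 6 18] → take 5 6 (5); add 5.
Step 5: frontier [1 2 16, 1 4 9, 1 5 6, 1 6 18] → take 1 5 (6); add 1.
Vertex order: 3, 4, 6, 2, 5, 1. The 5th vertex is 5.

5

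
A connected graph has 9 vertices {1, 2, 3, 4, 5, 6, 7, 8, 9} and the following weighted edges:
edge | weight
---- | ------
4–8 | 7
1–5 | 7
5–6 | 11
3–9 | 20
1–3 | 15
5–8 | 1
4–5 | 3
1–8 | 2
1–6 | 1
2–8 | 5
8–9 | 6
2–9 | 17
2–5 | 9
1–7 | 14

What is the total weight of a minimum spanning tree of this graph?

Kruskal's algorithm — process edges by increasing weight (ties by edge label):
1–6 (1): add — endpoints in different components.
5–8 (1): add — endpoints in different components.
1–8 (2): add — endpoints in different components.
4–5 (3): add — endpoints in different components.
2–8 (5): add — endpoints in different components.
8–9 (6): add — endpoints in different components.
1–5 (7): skip — 1 and 5 already connected.
4–8 (7): skip — 4 and 8 already connected.
2–5 (9): skip — 2 and 5 already connected.
5–6 (11): skip — 5 and 6 already connected.
1–7 (14): add — endpoints in different components.
1–3 (15): add — endpoints in different components.
MST edges: 1–6, 5–8, 1–8, 4–5, 2–8, 8–9, 1–7, 1–3; total weight 1+1+2+3+5+6+14+15 = 47.

47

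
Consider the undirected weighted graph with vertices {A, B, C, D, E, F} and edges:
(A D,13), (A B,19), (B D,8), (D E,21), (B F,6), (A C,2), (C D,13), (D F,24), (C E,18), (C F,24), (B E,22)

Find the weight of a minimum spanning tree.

47

Kruskal: consider edges lightest-first.
A C (2): add. Components now {A,C} {B} {D} {E} {F}
B F (6): add. Components now {A,C} {B,F} {D} {E}
B D (8): add. Components now {A,C} {B,D,F} {E}
A D (13): add. Components now {A,B,C,D,F} {E}
C D (13): skip — C and D already connected.
C E (18): add. Components now {A,B,C,D,E,F}
MST edges: A C, B F, B D, A D, C E; total weight 2+6+8+13+18 = 47.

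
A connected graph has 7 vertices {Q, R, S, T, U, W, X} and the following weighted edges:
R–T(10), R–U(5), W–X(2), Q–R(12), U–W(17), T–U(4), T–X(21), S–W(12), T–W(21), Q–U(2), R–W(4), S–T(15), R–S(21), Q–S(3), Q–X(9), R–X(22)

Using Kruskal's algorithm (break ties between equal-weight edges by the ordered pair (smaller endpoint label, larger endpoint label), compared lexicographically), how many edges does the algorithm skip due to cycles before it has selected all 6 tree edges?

Kruskal's algorithm — process edges by increasing weight (ties by edge label):
Q–U (2): add. Components now {T} {R} {S} {Q,U} {W} {X}
W–X (2): add. Components now {T} {R} {S} {Q,U} {W,X}
Q–S (3): add. Components now {T} {R} {Q,S,U} {W,X}
R–W (4): add. Components now {T} {R,W,X} {Q,S,U}
T–U (4): add. Components now {Q,S,T,U} {R,W,X}
R–U (5): add. Components now {Q,R,S,T,U,W,X}
Edges rejected before the tree was complete: 0.

0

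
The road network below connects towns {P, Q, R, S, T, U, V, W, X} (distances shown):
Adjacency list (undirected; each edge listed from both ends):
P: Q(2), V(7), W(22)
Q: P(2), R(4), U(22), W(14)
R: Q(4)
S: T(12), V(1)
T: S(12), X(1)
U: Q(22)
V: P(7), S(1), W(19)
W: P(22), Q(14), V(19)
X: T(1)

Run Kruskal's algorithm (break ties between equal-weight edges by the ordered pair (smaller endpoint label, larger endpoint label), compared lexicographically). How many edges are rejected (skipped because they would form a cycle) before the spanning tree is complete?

2

Sort edges by weight, then run Kruskal:
S-V (1): add — endpoints in different components.
T-X (1): add — endpoints in different components.
P-Q (2): add — endpoints in different components.
Q-R (4): add — endpoints in different components.
P-V (7): add — endpoints in different components.
S-T (12): add — endpoints in different components.
Q-W (14): add — endpoints in different components.
V-W (19): skip — V and W already connected.
P-W (22): skip — P and W already connected.
Q-U (22): add — endpoints in different components.
Edges rejected before the tree was complete: 2.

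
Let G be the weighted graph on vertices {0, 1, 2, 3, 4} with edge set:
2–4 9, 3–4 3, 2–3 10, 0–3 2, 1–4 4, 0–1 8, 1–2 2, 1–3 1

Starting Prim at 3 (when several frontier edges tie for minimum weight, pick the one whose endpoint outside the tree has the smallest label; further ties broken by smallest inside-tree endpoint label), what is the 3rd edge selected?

1-2

Grow the tree from 3 using Prim:
Step 1: cheapest edge leaving the tree is 1–3 (1); add 1.
Step 2: cheapest edge leaving the tree is 0–3 (2); add 0.
Step 3: cheapest edge leaving the tree is 1–2 (2); add 2.
Step 4: cheapest edge leaving the tree is 3–4 (3); add 4.
The 3rd edge added is 1–2.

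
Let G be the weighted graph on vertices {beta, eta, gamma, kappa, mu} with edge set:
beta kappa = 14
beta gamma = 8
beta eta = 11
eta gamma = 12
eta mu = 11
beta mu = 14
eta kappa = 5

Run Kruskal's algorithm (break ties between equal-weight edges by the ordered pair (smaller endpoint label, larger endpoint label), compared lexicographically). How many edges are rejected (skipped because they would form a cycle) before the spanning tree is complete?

Kruskal: consider edges lightest-first.
eta kappa (5): add. Components now {beta} {gamma} {eta,kappa} {mu}
beta gamma (8): add. Components now {beta,gamma} {eta,kappa} {mu}
beta eta (11): add. Components now {beta,eta,gamma,kappa} {mu}
eta mu (11): add. Components now {beta,eta,gamma,kappa,mu}
Edges rejected before the tree was complete: 0.

0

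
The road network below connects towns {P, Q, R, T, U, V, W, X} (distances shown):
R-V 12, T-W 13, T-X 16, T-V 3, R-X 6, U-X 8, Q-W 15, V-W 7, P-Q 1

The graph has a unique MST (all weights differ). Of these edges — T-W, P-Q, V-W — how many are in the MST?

2

Kruskal's algorithm — process edges by increasing weight (ties by edge label):
P-Q (1): add — endpoints in different components.
T-V (3): add — endpoints in different components.
R-X (6): add — endpoints in different components.
V-W (7): add — endpoints in different components.
U-X (8): add — endpoints in different components.
R-V (12): add — endpoints in different components.
T-W (13): skip — W and T already connected.
Q-W (15): add — endpoints in different components.
MST edge set: {P-Q, T-V, R-X, V-W, U-X, R-V, Q-W}.
Of the listed edges, {P-Q, V-W} are in the MST → 2.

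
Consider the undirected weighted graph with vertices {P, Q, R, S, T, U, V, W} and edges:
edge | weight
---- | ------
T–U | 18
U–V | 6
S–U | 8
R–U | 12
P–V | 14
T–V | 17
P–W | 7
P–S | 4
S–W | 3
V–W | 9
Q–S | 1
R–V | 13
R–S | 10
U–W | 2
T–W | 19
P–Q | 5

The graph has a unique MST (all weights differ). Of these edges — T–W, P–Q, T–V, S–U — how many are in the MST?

1

Kruskal: consider edges lightest-first.
Q–S (1): add — endpoints in different components.
U–W (2): add — endpoints in different components.
S–W (3): add — endpoints in different components.
P–S (4): add — endpoints in different components.
P–Q (5): skip — Q and P already connected.
U–V (6): add — endpoints in different components.
P–W (7): skip — W and P already connected.
S–U (8): skip — U and S already connected.
V–W (9): skip — W and V already connected.
R–S (10): add — endpoints in different components.
R–U (12): skip — U and R already connected.
R–V (13): skip — V and R already connected.
P–V (14): skip — V and P already connected.
T–V (17): add — endpoints in different components.
MST edge set: {Q–S, U–W, S–W, P–S, U–V, R–S, T–V}.
Of the listed edges, {T–V} are in the MST → 1.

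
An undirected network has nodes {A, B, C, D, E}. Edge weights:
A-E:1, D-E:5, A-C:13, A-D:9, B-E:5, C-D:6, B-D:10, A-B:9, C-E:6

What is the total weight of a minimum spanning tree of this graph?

Kruskal: consider edges lightest-first.
A-E (1): add. Components now {A,E} {B} {C} {D}
B-E (5): add. Components now {A,B,E} {C} {D}
D-E (5): add. Components now {A,B,D,E} {C}
C-D (6): add. Components now {A,B,C,D,E}
MST edges: A-E, B-E, D-E, C-D; total weight 1+5+5+6 = 17.

17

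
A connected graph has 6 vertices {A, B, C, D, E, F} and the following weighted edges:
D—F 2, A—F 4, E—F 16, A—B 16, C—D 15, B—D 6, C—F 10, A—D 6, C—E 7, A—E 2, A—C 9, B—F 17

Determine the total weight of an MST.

21

Kruskal's algorithm — process edges by increasing weight (ties by edge label):
A—E (2): add — endpoints in different components.
D—F (2): add — endpoints in different components.
A—F (4): add — endpoints in different components.
A—D (6): skip — A and D already connected.
B—D (6): add — endpoints in different components.
C—E (7): add — endpoints in different components.
MST edges: A—E, D—F, A—F, B—D, C—E; total weight 2+2+4+6+7 = 21.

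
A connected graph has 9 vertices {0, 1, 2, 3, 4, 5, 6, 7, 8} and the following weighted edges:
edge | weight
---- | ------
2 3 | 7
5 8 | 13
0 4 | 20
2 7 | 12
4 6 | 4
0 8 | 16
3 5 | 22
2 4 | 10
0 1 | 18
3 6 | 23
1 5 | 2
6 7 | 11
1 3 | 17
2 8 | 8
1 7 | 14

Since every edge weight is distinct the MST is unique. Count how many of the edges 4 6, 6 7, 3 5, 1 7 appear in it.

2

Kruskal: consider edges lightest-first.
1 5 (2): add — endpoints in different components.
4 6 (4): add — endpoints in different components.
2 3 (7): add — endpoints in different components.
2 8 (8): add — endpoints in different components.
2 4 (10): add — endpoints in different components.
6 7 (11): add — endpoints in different components.
2 7 (12): skip — 2 and 7 already connected.
5 8 (13): add — endpoints in different components.
1 7 (14): skip — 1 and 7 already connected.
0 8 (16): add — endpoints in different components.
MST edge set: {1 5, 4 6, 2 3, 2 8, 2 4, 6 7, 5 8, 0 8}.
Of the listed edges, {4 6, 6 7} are in the MST → 2.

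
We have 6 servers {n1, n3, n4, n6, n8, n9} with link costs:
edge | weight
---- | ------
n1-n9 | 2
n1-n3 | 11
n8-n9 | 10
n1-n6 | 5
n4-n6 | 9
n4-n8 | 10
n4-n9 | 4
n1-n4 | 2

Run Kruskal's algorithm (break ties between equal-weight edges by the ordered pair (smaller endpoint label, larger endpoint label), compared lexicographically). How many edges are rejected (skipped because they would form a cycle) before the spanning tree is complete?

Kruskal: consider edges lightest-first.
n1-n4 (2): add — endpoints in different components.
n1-n9 (2): add — endpoints in different components.
n4-n9 (4): skip — n9 and n4 already connected.
n1-n6 (5): add — endpoints in different components.
n4-n6 (9): skip — n6 and n4 already connected.
n4-n8 (10): add — endpoints in different components.
n8-n9 (10): skip — n9 and n8 already connected.
n1-n3 (11): add — endpoints in different components.
Edges rejected before the tree was complete: 3.

3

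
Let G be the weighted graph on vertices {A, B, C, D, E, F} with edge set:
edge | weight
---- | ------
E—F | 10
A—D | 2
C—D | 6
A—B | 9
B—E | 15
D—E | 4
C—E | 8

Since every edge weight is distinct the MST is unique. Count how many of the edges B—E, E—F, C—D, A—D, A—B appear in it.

Kruskal's algorithm — process edges by increasing weight (ties by edge label):
A—D (2): add. Components now {A,D} {B} {C} {E} {F}
D—E (4): add. Components now {A,D,E} {B} {C} {F}
C—D (6): add. Components now {A,C,D,E} {B} {F}
C—E (8): skip — C and E already connected.
A—B (9): add. Components now {A,B,C,D,E} {F}
E—F (10): add. Components now {A,B,C,D,E,F}
MST edge set: {A—D, D—E, C—D, A—B, E—F}.
Of the listed edges, {E—F, C—D, A—D, A—B} are in the MST → 4.

4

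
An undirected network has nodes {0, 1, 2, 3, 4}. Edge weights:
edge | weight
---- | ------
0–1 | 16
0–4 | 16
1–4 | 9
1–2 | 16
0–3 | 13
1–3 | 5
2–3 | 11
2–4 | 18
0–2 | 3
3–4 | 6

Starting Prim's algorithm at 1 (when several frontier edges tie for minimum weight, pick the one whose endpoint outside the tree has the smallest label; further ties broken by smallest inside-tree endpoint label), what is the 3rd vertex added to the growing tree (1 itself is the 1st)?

Prim's algorithm from 1:
Step 1: frontier [1–3 5, 1–4 9, 0–1 16, 1–2 16] → take 1–3 (5); add 3.
Step 2: frontier [1–4 9, 0–1 16, 1–2 16, 3–4 6, 2–3 11, 0–3 13] → take 3–4 (6); add 4.
Step 3: frontier [0–1 16, 1–2 16, 2–3 11, 0–3 13, 0–4 16, 2–4 18] → take 2–3 (11); add 2.
Step 4: frontier [0–1 16, 0–2 3, 0–3 13, 0–4 16] → take 0–2 (3); add 0.
Vertex order: 1, 3, 4, 2, 0. The 3rd vertex is 4.

4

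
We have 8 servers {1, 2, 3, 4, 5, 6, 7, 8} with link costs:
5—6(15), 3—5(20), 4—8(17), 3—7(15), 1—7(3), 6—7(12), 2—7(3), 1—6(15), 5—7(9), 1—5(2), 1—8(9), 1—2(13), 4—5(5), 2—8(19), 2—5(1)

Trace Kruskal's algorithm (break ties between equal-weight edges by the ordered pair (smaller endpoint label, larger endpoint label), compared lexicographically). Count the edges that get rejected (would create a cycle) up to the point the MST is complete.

4

Sort edges by weight, then run Kruskal:
2—5 (1): add — endpoints in different components.
1—5 (2): add — endpoints in different components.
1—7 (3): add — endpoints in different components.
2—7 (3): skip — 2 and 7 already connected.
4—5 (5): add — endpoints in different components.
1—8 (9): add — endpoints in different components.
5—7 (9): skip — 5 and 7 already connected.
6—7 (12): add — endpoints in different components.
1—2 (13): skip — 1 and 2 already connected.
1—6 (15): skip — 1 and 6 already connected.
3—7 (15): add — endpoints in different components.
Edges rejected before the tree was complete: 4.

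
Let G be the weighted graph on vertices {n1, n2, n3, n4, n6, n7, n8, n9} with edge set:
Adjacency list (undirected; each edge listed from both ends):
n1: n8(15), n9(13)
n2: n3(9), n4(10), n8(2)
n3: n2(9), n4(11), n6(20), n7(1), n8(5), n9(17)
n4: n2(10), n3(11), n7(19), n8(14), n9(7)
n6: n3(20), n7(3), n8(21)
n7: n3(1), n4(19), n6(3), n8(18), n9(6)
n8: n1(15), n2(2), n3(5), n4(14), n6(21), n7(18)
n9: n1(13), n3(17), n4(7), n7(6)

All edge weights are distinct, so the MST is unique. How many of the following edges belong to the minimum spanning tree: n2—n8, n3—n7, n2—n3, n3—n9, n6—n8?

Sort edges by weight, then run Kruskal:
n3—n7 (1): add — endpoints in different components.
n2—n8 (2): add — endpoints in different components.
n6—n7 (3): add — endpoints in different components.
n3—n8 (5): add — endpoints in different components.
n7—n9 (6): add — endpoints in different components.
n4—n9 (7): add — endpoints in different components.
n2—n3 (9): skip — n2 and n3 already connected.
n2—n4 (10): skip — n4 and n2 already connected.
n3—n4 (11): skip — n4 and n3 already connected.
n1—n9 (13): add — endpoints in different components.
MST edge set: {n3—n7, n2—n8, n6—n7, n3—n8, n7—n9, n4—n9, n1—n9}.
Of the listed edges, {n2—n8, n3—n7} are in the MST → 2.

2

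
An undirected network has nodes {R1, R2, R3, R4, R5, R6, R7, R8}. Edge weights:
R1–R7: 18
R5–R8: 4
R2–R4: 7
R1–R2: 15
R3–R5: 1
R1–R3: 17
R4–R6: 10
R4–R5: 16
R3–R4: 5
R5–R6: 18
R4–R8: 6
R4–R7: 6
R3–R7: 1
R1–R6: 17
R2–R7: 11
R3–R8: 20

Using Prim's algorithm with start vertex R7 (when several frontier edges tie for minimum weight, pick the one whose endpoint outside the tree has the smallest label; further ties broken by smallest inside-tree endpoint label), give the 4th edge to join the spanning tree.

R3-R4

Grow the tree from R7 using Prim:
Step 1: cheapest edge leaving the tree is R3–R7 (1); add R3.
Step 2: cheapest edge leaving the tree is R3–R5 (1); add R5.
Step 3: cheapest edge leaving the tree is R5–R8 (4); add R8.
Step 4: cheapest edge leaving the tree is R3–R4 (5); add R4.
Step 5: cheapest edge leaving the tree is R2–R4 (7); add R2.
Step 6: cheapest edge leaving the tree is R4–R6 (10); add R6.
Step 7: cheapest edge leaving the tree is R1–R2 (15); add R1.
The 4th edge added is R3–R4.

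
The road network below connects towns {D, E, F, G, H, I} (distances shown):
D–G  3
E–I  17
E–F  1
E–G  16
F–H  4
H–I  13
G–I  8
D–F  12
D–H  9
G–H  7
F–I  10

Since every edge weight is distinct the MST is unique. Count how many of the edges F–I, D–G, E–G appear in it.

Kruskal's algorithm — process edges by increasing weight (ties by edge label):
E–F (1): add. Components now {D} {E,F} {G} {H} {I}
D–G (3): add. Components now {D,G} {E,F} {H} {I}
F–H (4): add. Components now {D,G} {E,F,H} {I}
G–H (7): add. Components now {D,E,F,G,H} {I}
G–I (8): add. Components now {D,E,F,G,H,I}
MST edge set: {E–F, D–G, F–H, G–H, G–I}.
Of the listed edges, {D–G} are in the MST → 1.

1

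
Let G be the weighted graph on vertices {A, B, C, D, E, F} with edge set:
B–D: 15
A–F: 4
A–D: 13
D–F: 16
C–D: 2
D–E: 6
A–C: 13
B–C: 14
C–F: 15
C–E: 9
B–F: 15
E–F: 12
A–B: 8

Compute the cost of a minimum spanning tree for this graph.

32

Kruskal's algorithm — process edges by increasing weight (ties by edge label):
C–D (2): add — endpoints in different components.
A–F (4): add — endpoints in different components.
D–E (6): add — endpoints in different components.
A–B (8): add — endpoints in different components.
C–E (9): skip — C and E already connected.
E–F (12): add — endpoints in different components.
MST edges: C–D, A–F, D–E, A–B, E–F; total weight 2+4+6+8+12 = 32.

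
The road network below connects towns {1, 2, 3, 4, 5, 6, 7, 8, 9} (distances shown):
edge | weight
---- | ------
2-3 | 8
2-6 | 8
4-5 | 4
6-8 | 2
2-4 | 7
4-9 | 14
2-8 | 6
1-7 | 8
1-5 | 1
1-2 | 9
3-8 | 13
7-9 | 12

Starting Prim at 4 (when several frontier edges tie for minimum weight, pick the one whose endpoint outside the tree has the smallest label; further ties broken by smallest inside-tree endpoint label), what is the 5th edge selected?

Grow the tree from 4 using Prim:
Step 1: cheapest edge leaving the tree is 4-5 (4); add 5.
Step 2: cheapest edge leaving the tree is 1-5 (1); add 1.
Step 3: cheapest edge leaving the tree is 2-4 (7); add 2.
Step 4: cheapest edge leaving the tree is 2-8 (6); add 8.
Step 5: cheapest edge leaving the tree is 6-8 (2); add 6.
Step 6: cheapest edge leaving the tree is 2-3 (8); add 3.
Step 7: cheapest edge leaving the tree is 1-7 (8); add 7.
Step 8: cheapest edge leaving the tree is 7-9 (12); add 9.
The 5th edge added is 6-8.

6-8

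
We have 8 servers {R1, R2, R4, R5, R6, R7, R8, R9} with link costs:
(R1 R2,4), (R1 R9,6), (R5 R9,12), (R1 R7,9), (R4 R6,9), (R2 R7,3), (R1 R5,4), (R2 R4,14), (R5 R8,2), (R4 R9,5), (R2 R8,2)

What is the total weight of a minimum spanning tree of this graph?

31

Prim's algorithm from R4:
Step 1: cheapest edge leaving the tree is R4 R9 (5); add R9.
Step 2: cheapest edge leaving the tree is R1 R9 (6); add R1.
Step 3: cheapest edge leaving the tree is R1 R2 (4); add R2.
Step 4: cheapest edge leaving the tree is R2 R8 (2); add R8.
Step 5: cheapest edge leaving the tree is R5 R8 (2); add R5.
Step 6: cheapest edge leaving the tree is R2 R7 (3); add R7.
Step 7: cheapest edge leaving the tree is R4 R6 (9); add R6.
MST edges: R4 R9, R1 R9, R1 R2, R2 R8, R5 R8, R2 R7, R4 R6; total weight 5+6+4+2+2+3+9 = 31.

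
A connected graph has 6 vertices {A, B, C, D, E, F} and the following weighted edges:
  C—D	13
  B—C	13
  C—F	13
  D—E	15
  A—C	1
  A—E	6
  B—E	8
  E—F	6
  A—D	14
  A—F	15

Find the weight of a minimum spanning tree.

Prim, starting at B.
Step 1: cheapest edge leaving the tree is B—E (8); add E.
Step 2: cheapest edge leaving the tree is A—E (6); add A.
Step 3: cheapest edge leaving the tree is A—C (1); add C.
Step 4: cheapest edge leaving the tree is E—F (6); add F.
Step 5: cheapest edge leaving the tree is C—D (13); add D.
MST edges: B—E, A—E, A—C, E—F, C—D; total weight 8+6+1+6+13 = 34.

34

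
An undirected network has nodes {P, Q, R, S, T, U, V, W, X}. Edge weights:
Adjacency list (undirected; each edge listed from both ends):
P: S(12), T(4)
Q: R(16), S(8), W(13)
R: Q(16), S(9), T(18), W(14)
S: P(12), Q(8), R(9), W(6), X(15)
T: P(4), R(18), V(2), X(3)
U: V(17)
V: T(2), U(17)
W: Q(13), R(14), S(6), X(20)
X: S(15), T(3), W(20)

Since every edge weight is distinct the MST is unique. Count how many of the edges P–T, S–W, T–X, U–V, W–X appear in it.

4

Sort edges by weight, then run Kruskal:
T–V (2): add — endpoints in different components.
T–X (3): add — endpoints in different components.
P–T (4): add — endpoints in different components.
S–W (6): add — endpoints in different components.
Q–S (8): add — endpoints in different components.
R–S (9): add — endpoints in different components.
P–S (12): add — endpoints in different components.
Q–W (13): skip — Q and W already connected.
R–W (14): skip — R and W already connected.
S–X (15): skip — S and X already connected.
Q–R (16): skip — Q and R already connected.
U–V (17): add — endpoints in different components.
MST edge set: {T–V, T–X, P–T, S–W, Q–S, R–S, P–S, U–V}.
Of the listed edges, {P–T, S–W, T–X, U–V} are in the MST → 4.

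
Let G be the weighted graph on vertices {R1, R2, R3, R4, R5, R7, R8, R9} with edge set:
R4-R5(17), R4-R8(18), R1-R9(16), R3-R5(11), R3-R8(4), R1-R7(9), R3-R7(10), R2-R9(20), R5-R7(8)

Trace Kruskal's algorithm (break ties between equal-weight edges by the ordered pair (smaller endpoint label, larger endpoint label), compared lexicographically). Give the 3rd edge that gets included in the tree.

R1-R7

Kruskal: consider edges lightest-first.
R3-R8 (4): add — endpoints in different components.
R5-R7 (8): add — endpoints in different components.
R1-R7 (9): add — endpoints in different components.
R3-R7 (10): add — endpoints in different components.
R3-R5 (11): skip — R3 and R5 already connected.
R1-R9 (16): add — endpoints in different components.
R4-R5 (17): add — endpoints in different components.
R4-R8 (18): skip — R4 and R8 already connected.
R2-R9 (20): add — endpoints in different components.
The 3rd edge added is R1-R7.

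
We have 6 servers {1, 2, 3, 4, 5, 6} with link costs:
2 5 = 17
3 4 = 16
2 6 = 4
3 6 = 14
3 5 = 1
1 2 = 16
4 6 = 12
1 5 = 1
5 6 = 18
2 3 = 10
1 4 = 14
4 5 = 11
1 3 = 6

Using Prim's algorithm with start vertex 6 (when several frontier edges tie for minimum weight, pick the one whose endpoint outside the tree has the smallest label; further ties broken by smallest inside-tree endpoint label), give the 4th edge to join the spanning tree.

1-5

Grow the tree from 6 using Prim:
Step 1: cheapest edge leaving the tree is 2 6 (4); add 2.
Step 2: cheapest edge leaving the tree is 2 3 (10); add 3.
Step 3: cheapest edge leaving the tree is 3 5 (1); add 5.
Step 4: cheapest edge leaving the tree is 1 5 (1); add 1.
Step 5: cheapest edge leaving the tree is 4 5 (11); add 4.
The 4th edge added is 1 5.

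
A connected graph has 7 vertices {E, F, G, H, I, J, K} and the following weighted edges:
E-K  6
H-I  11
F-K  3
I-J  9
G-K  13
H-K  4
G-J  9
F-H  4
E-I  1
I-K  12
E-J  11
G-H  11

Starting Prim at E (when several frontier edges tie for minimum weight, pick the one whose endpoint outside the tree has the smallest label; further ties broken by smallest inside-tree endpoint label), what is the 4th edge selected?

Grow the tree from E using Prim:
Step 1: frontier [E-I 1, E-K 6, E-J 11] → take E-I (1); add I.
Step 2: frontier [E-K 6, E-J 11, I-J 9, H-I 11, I-K 12] → take E-K (6); add K.
Step 3: frontier [E-J 11, I-J 9, H-I 11, F-K 3, H-K 4, G-K 13] → take F-K (3); add F.
Step 4: frontier [E-J 11, F-H 4, I-J 9, H-I 11, H-K 4, G-K 13] → take F-H (4); add H.
Step 5: frontier [E-J 11, G-H 11, I-J 9, G-K 13] → take I-J (9); add J.
Step 6: frontier [G-H 11, G-J 9, G-K 13] → take G-J (9); add G.
The 4th edge added is F-H.

F-H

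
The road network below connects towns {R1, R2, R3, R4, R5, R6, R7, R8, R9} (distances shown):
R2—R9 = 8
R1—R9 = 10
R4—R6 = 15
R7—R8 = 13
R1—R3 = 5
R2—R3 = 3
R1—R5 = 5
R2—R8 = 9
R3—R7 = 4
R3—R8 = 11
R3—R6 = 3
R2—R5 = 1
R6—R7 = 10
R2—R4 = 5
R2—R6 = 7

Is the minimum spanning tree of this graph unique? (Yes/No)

Kruskal's algorithm — process edges by increasing weight (ties by edge label):
R2—R5 (1): add — endpoints in different components.
R2—R3 (3): add — endpoints in different components.
R3—R6 (3): add — endpoints in different components.
R3—R7 (4): add — endpoints in different components.
R1—R3 (5): add — endpoints in different components.
R1—R5 (5): skip — R5 and R1 already connected.
R2—R4 (5): add — endpoints in different components.
R2—R6 (7): skip — R6 and R2 already connected.
R2—R9 (8): add — endpoints in different components.
R2—R8 (9): add — endpoints in different components.
Non-tree edge R1—R5 has weight 5, equal to the heaviest edge on its tree cycle — swapping gives another MST of the same weight. Not unique.

No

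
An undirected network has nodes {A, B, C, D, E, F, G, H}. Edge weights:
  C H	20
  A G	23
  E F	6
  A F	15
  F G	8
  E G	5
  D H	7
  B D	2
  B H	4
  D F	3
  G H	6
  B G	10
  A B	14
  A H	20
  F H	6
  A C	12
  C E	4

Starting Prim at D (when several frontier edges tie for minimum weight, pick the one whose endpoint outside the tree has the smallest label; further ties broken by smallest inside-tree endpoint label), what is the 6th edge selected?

E-G

Prim's algorithm from D:
Step 1: cheapest edge leaving the tree is B D (2); add B.
Step 2: cheapest edge leaving the tree is D F (3); add F.
Step 3: cheapest edge leaving the tree is B H (4); add H.
Step 4: cheapest edge leaving the tree is E F (6); add E.
Step 5: cheapest edge leaving the tree is C E (4); add C.
Step 6: cheapest edge leaving the tree is E G (5); add G.
Step 7: cheapest edge leaving the tree is A C (12); add A.
The 6th edge added is E G.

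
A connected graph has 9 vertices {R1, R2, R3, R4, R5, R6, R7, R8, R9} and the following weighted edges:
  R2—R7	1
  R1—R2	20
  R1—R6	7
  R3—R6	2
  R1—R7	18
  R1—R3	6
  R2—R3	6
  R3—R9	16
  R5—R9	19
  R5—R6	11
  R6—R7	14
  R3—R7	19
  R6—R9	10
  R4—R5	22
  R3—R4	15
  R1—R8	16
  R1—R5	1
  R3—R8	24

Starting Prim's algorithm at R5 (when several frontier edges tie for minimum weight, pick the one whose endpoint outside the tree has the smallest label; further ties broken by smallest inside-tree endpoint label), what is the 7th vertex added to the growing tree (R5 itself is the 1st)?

Prim's algorithm from R5:
Step 1: cheapest edge leaving the tree is R1—R5 (1); add R1.
Step 2: cheapest edge leaving the tree is R1—R3 (6); add R3.
Step 3: cheapest edge leaving the tree is R3—R6 (2); add R6.
Step 4: cheapest edge leaving the tree is R2—R3 (6); add R2.
Step 5: cheapest edge leaving the tree is R2—R7 (1); add R7.
Step 6: cheapest edge leaving the tree is R6—R9 (10); add R9.
Step 7: cheapest edge leaving the tree is R3—R4 (15); add R4.
Step 8: cheapest edge leaving the tree is R1—R8 (16); add R8.
Vertex order: R5, R1, R3, R6, R2, R7, R9, R4, R8. The 7th vertex is R9.

R9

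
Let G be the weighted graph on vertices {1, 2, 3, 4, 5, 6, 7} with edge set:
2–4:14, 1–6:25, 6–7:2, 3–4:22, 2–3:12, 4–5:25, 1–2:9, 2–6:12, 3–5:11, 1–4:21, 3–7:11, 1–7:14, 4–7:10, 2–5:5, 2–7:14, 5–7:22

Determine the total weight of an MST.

48

Kruskal: consider edges lightest-first.
6–7 (2): add — endpoints in different components.
2–5 (5): add — endpoints in different components.
1–2 (9): add — endpoints in different components.
4–7 (10): add — endpoints in different components.
3–5 (11): add — endpoints in different components.
3–7 (11): add — endpoints in different components.
MST edges: 6–7, 2–5, 1–2, 4–7, 3–5, 3–7; total weight 2+5+9+10+11+11 = 48.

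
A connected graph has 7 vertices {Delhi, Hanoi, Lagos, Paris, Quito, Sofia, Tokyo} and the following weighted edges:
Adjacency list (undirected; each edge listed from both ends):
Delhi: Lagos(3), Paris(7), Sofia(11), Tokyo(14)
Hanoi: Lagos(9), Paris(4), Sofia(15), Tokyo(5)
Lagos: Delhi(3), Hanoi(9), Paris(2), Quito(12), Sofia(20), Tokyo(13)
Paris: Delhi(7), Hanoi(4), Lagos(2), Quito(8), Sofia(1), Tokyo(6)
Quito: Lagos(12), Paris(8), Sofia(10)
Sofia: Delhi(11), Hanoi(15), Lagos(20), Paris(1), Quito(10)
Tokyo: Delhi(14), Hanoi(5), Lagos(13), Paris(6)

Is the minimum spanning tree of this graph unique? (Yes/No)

Kruskal: consider edges lightest-first.
Paris Sofia (1): add. Components now {Paris,Sofia} {Delhi} {Hanoi} {Lagos} {Quito} {Tokyo}
Lagos Paris (2): add. Components now {Lagos,Paris,Sofia} {Delhi} {Hanoi} {Quito} {Tokyo}
Delhi Lagos (3): add. Components now {Delhi,Lagos,Paris,Sofia} {Hanoi} {Quito} {Tokyo}
Hanoi Paris (4): add. Components now {Delhi,Hanoi,Lagos,Paris,Sofia} {Quito} {Tokyo}
Hanoi Tokyo (5): add. Components now {Delhi,Hanoi,Lagos,Paris,Sofia,Tokyo} {Quito}
Paris Tokyo (6): skip — Tokyo and Paris already connected.
Delhi Paris (7): skip — Delhi and Paris already connected.
Paris Quito (8): add. Components now {Delhi,Hanoi,Lagos,Paris,Quito,Sofia,Tokyo}
Every non-tree edge has weight strictly greater than the heaviest edge on the tree path between its endpoints, so the MST is unique.

Yes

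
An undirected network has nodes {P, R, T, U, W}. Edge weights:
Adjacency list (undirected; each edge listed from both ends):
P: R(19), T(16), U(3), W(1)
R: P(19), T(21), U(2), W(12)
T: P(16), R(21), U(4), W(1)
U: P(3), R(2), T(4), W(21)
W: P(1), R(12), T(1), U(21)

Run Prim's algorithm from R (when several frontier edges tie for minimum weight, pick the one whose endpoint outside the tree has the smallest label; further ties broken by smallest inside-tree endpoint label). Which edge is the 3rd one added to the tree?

Prim, starting at R.
Step 1: frontier [R—U 2, R—W 12, P—R 19, R—T 21] → take R—U (2); add U.
Step 2: frontier [R—W 12, P—R 19, R—T 21, P—U 3, T—U 4, U—W 21] → take P—U (3); add P.
Step 3: frontier [P—W 1, P—T 16, R—W 12, R—T 21, T—U 4, U—W 21] → take P—W (1); add W.
Step 4: frontier [P—T 16, R—T 21, T—U 4, T—W 1] → take T—W (1); add T.
The 3rd edge added is P—W.

P-W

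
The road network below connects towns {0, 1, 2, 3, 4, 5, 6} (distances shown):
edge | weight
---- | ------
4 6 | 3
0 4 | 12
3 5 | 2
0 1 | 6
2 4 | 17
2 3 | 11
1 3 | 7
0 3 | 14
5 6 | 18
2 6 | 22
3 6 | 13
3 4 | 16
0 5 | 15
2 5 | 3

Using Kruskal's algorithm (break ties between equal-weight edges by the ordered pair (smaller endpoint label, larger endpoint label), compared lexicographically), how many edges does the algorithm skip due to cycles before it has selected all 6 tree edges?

Kruskal: consider edges lightest-first.
3 5 (2): add — endpoints in different components.
2 5 (3): add — endpoints in different components.
4 6 (3): add — endpoints in different components.
0 1 (6): add — endpoints in different components.
1 3 (7): add — endpoints in different components.
2 3 (11): skip — 2 and 3 already connected.
0 4 (12): add — endpoints in different components.
Edges rejected before the tree was complete: 1.

1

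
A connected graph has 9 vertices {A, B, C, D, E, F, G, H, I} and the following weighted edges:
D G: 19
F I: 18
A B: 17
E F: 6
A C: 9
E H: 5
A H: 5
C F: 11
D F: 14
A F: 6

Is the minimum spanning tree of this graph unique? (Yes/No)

Kruskal's algorithm — process edges by increasing weight (ties by edge label):
A H (5): add — endpoints in different components.
E H (5): add — endpoints in different components.
A F (6): add — endpoints in different components.
E F (6): skip — E and F already connected.
A C (9): add — endpoints in different components.
C F (11): skip — C and F already connected.
D F (14): add — endpoints in different components.
A B (17): add — endpoints in different components.
F I (18): add — endpoints in different components.
D G (19): add — endpoints in different components.
Non-tree edge E F has weight 6, equal to the heaviest edge on its tree cycle — swapping gives another MST of the same weight. Not unique.

No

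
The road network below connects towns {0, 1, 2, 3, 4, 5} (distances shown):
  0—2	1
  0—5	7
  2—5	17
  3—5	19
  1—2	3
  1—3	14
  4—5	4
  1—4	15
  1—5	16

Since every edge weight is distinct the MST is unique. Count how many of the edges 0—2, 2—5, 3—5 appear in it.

1

Kruskal's algorithm — process edges by increasing weight (ties by edge label):
0—2 (1): add — endpoints in different components.
1—2 (3): add — endpoints in different components.
4—5 (4): add — endpoints in different components.
0—5 (7): add — endpoints in different components.
1—3 (14): add — endpoints in different components.
MST edge set: {0—2, 1—2, 4—5, 0—5, 1—3}.
Of the listed edges, {0—2} are in the MST → 1.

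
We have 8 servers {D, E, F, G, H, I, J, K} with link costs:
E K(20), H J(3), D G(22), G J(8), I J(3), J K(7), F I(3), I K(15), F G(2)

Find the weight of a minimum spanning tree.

60

Kruskal: consider edges lightest-first.
F G (2): add — endpoints in different components.
F I (3): add — endpoints in different components.
H J (3): add — endpoints in different components.
I J (3): add — endpoints in different components.
J K (7): add — endpoints in different components.
G J (8): skip — G and J already connected.
I K (15): skip — I and K already connected.
E K (20): add — endpoints in different components.
D G (22): add — endpoints in different components.
MST edges: F G, F I, H J, I J, J K, E K, D G; total weight 2+3+3+3+7+20+22 = 60.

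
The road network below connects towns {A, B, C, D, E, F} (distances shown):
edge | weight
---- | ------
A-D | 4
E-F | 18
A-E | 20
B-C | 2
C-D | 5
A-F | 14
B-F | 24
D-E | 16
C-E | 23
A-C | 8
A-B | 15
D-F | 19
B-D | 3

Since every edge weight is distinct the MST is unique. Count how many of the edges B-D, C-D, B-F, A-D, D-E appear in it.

Kruskal: consider edges lightest-first.
B-C (2): add. Components now {A} {B,C} {D} {E} {F}
B-D (3): add. Components now {A} {B,C,D} {E} {F}
A-D (4): add. Components now {A,B,C,D} {E} {F}
C-D (5): skip — C and D already connected.
A-C (8): skip — A and C already connected.
A-F (14): add. Components now {A,B,C,D,F} {E}
A-B (15): skip — A and B already connected.
D-E (16): add. Components now {A,B,C,D,E,F}
MST edge set: {B-C, B-D, A-D, A-F, D-E}.
Of the listed edges, {B-D, A-D, D-E} are in the MST → 3.

3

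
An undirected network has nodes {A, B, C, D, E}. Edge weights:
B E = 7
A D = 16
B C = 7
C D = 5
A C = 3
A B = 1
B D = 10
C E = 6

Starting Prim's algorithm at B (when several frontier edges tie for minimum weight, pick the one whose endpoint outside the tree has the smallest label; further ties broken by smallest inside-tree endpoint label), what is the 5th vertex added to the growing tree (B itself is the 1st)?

E

Grow the tree from B using Prim:
Step 1: frontier [A B 1, B C 7, B E 7, B D 10] → take A B (1); add A.
Step 2: frontier [A C 3, A D 16, B C 7, B E 7, B D 10] → take A C (3); add C.
Step 3: frontier [A D 16, B E 7, B D 10, C D 5, C E 6] → take C D (5); add D.
Step 4: frontier [B E 7, C E 6] → take C E (6); add E.
Vertex order: B, A, C, D, E. The 5th vertex is E.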